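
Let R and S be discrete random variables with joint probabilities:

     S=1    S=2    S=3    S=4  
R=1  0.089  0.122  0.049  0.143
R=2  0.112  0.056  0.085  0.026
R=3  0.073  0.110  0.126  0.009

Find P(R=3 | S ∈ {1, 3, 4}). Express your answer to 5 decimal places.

P(S=1) = 0.089 + 0.112 + 0.073 = 0.274.
P(S=3) = 0.049 + 0.085 + 0.126 = 0.260.
P(S=4) = 0.143 + 0.026 + 0.009 = 0.178.
P(S ∈ {1, 3, 4}) = 0.274 + 0.260 + 0.178 = 0.712; P(R=3, S ∈ {1, 3, 4}) = 0.073 + 0.126 + 0.009 = 0.208.
P(R=3 | S ∈ {1, 3, 4}) = 0.208/0.712 = 0.29213.

0.29213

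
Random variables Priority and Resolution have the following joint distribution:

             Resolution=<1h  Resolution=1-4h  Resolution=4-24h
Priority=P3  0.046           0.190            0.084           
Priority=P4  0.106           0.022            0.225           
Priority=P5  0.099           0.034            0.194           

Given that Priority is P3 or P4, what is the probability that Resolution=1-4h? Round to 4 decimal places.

P(Priority=P3) = 0.046 + 0.190 + 0.084 = 0.320.
P(Priority=P4) = 0.106 + 0.022 + 0.225 = 0.353.
P(Priority ∈ {P3, P4}) = 0.320 + 0.353 = 0.673; P(Resolution=1-4h, Priority ∈ {P3, P4}) = 0.190 + 0.022 = 0.212.
P(Resolution=1-4h | Priority ∈ {P3, P4}) = 0.212/0.673 = 0.3150.

0.3150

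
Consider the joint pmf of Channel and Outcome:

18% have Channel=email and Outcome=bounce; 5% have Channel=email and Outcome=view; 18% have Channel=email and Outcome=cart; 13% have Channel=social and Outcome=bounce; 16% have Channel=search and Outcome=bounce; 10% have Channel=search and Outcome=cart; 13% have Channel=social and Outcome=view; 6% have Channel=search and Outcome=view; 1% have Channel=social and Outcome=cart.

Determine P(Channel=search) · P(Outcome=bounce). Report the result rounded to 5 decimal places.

P(Channel=search) = 0.16 + 0.06 + 0.10 = 0.32.
P(Outcome=bounce) = 0.18 + 0.16 + 0.13 = 0.47.
Product: 0.32 × 0.47 = 0.15040.

0.15040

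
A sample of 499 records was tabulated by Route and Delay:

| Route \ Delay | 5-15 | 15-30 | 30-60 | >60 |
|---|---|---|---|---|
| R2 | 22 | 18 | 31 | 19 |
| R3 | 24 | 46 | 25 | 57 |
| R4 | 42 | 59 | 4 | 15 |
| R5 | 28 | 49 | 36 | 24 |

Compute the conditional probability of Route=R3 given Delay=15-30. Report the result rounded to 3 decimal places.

0.267

Total with Delay=15-30: 18 + 46 + 59 + 49 = 172.
P(Route=R3 | Delay=15-30) = 46/172 = 0.267.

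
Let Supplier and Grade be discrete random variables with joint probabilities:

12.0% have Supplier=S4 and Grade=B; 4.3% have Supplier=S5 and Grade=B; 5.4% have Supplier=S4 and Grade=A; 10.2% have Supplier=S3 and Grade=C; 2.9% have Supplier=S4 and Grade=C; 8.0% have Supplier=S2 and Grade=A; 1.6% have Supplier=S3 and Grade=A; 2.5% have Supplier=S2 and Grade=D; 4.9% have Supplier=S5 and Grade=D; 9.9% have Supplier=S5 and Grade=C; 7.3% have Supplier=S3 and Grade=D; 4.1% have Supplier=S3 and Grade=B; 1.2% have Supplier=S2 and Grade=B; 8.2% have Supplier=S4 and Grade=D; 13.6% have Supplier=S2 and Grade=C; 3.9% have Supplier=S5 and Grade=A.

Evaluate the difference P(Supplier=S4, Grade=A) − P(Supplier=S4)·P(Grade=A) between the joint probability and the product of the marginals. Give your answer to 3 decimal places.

0.000

P(Supplier=S4) = 0.054 + 0.120 + 0.029 + 0.082 = 0.285.
P(Grade=A) = 0.080 + 0.016 + 0.054 + 0.039 = 0.189.
P(Supplier=S4, Grade=A) − P(Supplier=S4)P(Grade=A) = 0.054 − 0.285×0.189 = 0.000.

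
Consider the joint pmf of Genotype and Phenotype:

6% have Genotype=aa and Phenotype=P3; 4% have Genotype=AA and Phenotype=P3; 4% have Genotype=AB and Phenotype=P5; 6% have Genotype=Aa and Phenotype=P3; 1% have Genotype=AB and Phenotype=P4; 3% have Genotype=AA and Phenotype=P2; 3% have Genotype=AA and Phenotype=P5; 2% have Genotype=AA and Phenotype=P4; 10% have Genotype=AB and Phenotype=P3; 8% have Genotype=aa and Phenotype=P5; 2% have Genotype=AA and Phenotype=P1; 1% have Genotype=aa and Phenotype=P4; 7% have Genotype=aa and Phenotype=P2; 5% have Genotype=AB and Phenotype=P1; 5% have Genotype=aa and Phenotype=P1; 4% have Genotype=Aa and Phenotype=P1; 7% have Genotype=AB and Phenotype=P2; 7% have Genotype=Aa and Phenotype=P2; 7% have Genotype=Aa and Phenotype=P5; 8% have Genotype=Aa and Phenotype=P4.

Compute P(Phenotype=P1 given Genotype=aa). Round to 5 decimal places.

P(Genotype=aa) = 0.05 + 0.07 + 0.06 + 0.01 + 0.08 = 0.27.
P(Phenotype=P1 | Genotype=aa) = 0.05/0.27 = 0.18519.

0.18519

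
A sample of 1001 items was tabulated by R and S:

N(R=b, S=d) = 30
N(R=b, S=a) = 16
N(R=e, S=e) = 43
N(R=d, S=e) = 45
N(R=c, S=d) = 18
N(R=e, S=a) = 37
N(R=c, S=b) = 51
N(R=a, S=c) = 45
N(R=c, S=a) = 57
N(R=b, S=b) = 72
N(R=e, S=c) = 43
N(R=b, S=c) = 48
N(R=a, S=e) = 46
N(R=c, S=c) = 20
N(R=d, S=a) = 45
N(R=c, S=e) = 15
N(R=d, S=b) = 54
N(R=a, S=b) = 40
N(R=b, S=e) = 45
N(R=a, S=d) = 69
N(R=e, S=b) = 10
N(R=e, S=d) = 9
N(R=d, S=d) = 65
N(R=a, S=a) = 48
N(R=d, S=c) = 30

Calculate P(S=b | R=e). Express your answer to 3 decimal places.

Total with R=e: 37 + 10 + 43 + 9 + 43 = 142.
P(S=b | R=e) = 10/142 = 0.070.

0.070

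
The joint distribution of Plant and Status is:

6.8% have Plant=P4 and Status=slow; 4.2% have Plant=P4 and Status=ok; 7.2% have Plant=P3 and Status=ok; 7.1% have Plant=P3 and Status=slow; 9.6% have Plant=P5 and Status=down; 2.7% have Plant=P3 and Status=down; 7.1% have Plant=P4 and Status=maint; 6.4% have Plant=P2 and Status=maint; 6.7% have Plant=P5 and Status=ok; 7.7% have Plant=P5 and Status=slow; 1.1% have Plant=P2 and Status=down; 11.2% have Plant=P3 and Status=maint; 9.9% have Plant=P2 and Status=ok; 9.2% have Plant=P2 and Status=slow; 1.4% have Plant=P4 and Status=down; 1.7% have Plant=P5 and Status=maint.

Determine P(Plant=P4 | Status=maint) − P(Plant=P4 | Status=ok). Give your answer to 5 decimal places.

0.11894

P(Status=maint) = 0.064 + 0.112 + 0.071 + 0.017 = 0.264; P(Plant=P4 | Status=maint) = 0.071/0.264 = 0.268939.
P(Status=ok) = 0.099 + 0.072 + 0.042 + 0.067 = 0.280; P(Plant=P4 | Status=ok) = 0.042/0.280 = 0.150000.
Difference = 0.11894.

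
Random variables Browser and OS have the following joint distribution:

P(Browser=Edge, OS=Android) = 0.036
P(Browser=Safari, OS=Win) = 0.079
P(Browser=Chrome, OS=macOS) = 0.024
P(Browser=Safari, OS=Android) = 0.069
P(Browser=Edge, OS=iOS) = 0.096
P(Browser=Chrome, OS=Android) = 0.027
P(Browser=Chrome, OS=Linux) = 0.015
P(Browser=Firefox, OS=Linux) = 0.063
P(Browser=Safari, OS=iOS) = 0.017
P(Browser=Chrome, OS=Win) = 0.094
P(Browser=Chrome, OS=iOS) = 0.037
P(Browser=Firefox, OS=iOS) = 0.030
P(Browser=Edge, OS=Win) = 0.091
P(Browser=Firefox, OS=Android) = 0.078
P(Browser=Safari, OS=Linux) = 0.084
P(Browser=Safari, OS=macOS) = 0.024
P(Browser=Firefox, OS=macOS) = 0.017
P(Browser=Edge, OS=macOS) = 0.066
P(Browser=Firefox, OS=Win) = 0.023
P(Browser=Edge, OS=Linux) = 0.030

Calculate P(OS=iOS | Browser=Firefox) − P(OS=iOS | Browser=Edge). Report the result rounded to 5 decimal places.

P(Browser=Firefox) = 0.023 + 0.017 + 0.063 + 0.030 + 0.078 = 0.211; P(OS=iOS | Browser=Firefox) = 0.030/0.211 = 0.142180.
P(Browser=Edge) = 0.091 + 0.066 + 0.030 + 0.096 + 0.036 = 0.319; P(OS=iOS | Browser=Edge) = 0.096/0.319 = 0.300940.
Difference = -0.15876.

-0.15876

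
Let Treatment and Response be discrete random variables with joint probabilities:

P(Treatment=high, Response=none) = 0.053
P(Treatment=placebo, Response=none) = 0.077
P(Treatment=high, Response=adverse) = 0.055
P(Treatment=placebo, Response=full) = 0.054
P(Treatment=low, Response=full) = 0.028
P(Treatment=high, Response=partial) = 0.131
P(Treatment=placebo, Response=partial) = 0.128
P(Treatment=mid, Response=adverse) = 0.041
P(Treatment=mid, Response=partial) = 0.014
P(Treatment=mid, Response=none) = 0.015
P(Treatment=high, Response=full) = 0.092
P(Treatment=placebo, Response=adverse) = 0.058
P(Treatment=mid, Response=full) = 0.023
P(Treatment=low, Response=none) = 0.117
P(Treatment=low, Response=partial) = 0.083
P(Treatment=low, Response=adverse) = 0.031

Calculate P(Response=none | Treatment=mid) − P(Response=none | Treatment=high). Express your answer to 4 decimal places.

P(Treatment=mid) = 0.015 + 0.014 + 0.023 + 0.041 = 0.093; P(Response=none | Treatment=mid) = 0.015/0.093 = 0.16129.
P(Treatment=high) = 0.053 + 0.131 + 0.092 + 0.055 = 0.331; P(Response=none | Treatment=high) = 0.053/0.331 = 0.16012.
Difference = 0.0012.

0.0012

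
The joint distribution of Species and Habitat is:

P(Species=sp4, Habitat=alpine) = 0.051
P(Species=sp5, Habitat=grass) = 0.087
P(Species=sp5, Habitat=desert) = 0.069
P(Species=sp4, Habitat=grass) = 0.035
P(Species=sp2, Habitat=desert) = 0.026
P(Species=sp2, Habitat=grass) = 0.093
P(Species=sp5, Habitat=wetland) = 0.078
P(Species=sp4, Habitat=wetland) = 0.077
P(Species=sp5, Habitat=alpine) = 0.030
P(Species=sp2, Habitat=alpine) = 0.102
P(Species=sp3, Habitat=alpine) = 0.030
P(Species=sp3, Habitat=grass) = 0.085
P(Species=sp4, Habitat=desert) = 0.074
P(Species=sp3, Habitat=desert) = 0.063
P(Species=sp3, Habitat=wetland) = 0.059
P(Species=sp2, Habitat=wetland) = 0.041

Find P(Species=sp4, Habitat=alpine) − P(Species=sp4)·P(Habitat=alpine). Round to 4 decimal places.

0.0005

P(Species=sp4) = 0.035 + 0.077 + 0.074 + 0.051 = 0.237.
P(Habitat=alpine) = 0.102 + 0.030 + 0.051 + 0.030 = 0.213.
P(Species=sp4, Habitat=alpine) − P(Species=sp4)P(Habitat=alpine) = 0.051 − 0.237×0.213 = 0.0005.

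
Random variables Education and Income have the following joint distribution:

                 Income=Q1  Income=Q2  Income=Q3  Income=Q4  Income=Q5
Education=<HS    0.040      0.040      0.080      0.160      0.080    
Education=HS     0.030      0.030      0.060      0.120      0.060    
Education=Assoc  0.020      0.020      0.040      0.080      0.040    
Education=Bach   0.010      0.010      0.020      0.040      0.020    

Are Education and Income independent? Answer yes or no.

yes

Every cell satisfies P(Education,Income) = P(Education)·P(Income). For instance P(Education=HS) = 0.300, P(Income=Q1) = 0.100, and 0.300×0.100 = 0.030 matches the joint entry. So Education and Income are independent.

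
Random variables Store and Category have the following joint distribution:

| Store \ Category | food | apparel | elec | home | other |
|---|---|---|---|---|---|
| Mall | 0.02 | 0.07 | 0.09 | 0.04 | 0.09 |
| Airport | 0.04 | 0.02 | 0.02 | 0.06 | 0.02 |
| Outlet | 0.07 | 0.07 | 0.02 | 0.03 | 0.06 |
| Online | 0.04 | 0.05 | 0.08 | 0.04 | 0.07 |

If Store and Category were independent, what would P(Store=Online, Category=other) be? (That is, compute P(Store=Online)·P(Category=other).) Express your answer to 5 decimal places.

0.06720

P(Store=Online) = 0.04 + 0.05 + 0.08 + 0.04 + 0.07 = 0.28.
P(Category=other) = 0.09 + 0.02 + 0.06 + 0.07 = 0.24.
Product: 0.28 × 0.24 = 0.06720.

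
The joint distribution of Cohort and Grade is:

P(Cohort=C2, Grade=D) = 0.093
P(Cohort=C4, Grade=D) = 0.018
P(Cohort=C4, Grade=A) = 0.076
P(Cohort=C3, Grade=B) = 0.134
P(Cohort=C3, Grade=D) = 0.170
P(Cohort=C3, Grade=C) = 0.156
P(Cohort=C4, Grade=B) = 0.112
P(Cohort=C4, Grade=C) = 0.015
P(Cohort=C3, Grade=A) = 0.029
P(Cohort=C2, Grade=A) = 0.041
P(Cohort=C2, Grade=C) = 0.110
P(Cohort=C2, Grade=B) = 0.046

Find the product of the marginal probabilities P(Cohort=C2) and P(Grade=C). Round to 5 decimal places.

P(Cohort=C2) = 0.041 + 0.046 + 0.110 + 0.093 = 0.290.
P(Grade=C) = 0.110 + 0.156 + 0.015 = 0.281.
Product: 0.290 × 0.281 = 0.08149.

0.08149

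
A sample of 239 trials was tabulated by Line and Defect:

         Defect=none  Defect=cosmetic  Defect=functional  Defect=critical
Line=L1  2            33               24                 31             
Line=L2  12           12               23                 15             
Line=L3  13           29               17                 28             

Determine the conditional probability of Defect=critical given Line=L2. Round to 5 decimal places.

Total with Line=L2: 12 + 12 + 23 + 15 = 62.
P(Defect=critical | Line=L2) = 15/62 = 0.24194.

0.24194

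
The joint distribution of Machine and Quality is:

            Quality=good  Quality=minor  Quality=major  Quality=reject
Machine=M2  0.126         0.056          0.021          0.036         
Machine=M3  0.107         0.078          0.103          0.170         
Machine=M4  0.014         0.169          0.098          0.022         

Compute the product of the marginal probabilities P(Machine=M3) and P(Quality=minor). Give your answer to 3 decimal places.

0.139

P(Machine=M3) = 0.107 + 0.078 + 0.103 + 0.170 = 0.458.
P(Quality=minor) = 0.056 + 0.078 + 0.169 = 0.303.
Product: 0.458 × 0.303 = 0.139.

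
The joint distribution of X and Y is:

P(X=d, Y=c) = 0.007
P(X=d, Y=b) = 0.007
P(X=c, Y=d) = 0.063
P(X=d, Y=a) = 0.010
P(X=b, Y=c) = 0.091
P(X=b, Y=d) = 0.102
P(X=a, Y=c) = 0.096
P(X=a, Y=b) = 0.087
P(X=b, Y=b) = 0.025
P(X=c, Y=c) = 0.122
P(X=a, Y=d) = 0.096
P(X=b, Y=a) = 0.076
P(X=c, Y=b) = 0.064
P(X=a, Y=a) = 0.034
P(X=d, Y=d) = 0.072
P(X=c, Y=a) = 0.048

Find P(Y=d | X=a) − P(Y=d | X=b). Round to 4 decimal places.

P(X=a) = 0.034 + 0.087 + 0.096 + 0.096 = 0.313; P(Y=d | X=a) = 0.096/0.313 = 0.30671.
P(X=b) = 0.076 + 0.025 + 0.091 + 0.102 = 0.294; P(Y=d | X=b) = 0.102/0.294 = 0.34694.
Difference = -0.0402.

-0.0402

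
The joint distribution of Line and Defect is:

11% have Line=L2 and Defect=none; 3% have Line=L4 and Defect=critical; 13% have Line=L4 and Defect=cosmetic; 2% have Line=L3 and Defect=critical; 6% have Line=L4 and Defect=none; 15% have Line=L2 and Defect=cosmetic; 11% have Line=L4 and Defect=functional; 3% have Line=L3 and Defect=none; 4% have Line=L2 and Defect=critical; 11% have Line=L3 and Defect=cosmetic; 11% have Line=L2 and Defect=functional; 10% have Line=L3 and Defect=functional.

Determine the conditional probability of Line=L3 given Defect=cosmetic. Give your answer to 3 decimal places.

P(Defect=cosmetic) = 0.15 + 0.11 + 0.13 = 0.39.
P(Line=L3 | Defect=cosmetic) = 0.11/0.39 = 0.282.

0.282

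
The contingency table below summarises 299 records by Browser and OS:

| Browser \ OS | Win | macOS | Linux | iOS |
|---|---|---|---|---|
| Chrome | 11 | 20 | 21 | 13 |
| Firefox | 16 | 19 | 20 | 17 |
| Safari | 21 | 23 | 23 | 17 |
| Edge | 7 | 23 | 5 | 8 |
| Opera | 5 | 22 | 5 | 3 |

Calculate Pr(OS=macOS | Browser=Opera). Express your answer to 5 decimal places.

0.62857

Total with Browser=Opera: 5 + 22 + 5 + 3 = 35.
P(OS=macOS | Browser=Opera) = 22/35 = 0.62857.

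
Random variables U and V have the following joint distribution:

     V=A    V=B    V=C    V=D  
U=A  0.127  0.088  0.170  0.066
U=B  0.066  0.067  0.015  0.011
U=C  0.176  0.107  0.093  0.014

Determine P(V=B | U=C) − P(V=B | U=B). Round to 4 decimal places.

-0.1470

P(U=C) = 0.176 + 0.107 + 0.093 + 0.014 = 0.390; P(V=B | U=C) = 0.107/0.390 = 0.27436.
P(U=B) = 0.066 + 0.067 + 0.015 + 0.011 = 0.159; P(V=B | U=B) = 0.067/0.159 = 0.42138.
Difference = -0.1470.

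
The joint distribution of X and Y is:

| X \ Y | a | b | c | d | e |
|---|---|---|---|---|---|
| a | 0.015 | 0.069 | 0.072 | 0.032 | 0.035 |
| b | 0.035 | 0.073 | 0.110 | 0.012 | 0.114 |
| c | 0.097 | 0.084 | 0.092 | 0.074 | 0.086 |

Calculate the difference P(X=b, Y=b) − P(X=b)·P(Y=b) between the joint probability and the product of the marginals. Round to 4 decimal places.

P(X=b) = 0.035 + 0.073 + 0.110 + 0.012 + 0.114 = 0.344.
P(Y=b) = 0.069 + 0.073 + 0.084 = 0.226.
P(X=b, Y=b) − P(X=b)P(Y=b) = 0.073 − 0.344×0.226 = -0.0047.

-0.0047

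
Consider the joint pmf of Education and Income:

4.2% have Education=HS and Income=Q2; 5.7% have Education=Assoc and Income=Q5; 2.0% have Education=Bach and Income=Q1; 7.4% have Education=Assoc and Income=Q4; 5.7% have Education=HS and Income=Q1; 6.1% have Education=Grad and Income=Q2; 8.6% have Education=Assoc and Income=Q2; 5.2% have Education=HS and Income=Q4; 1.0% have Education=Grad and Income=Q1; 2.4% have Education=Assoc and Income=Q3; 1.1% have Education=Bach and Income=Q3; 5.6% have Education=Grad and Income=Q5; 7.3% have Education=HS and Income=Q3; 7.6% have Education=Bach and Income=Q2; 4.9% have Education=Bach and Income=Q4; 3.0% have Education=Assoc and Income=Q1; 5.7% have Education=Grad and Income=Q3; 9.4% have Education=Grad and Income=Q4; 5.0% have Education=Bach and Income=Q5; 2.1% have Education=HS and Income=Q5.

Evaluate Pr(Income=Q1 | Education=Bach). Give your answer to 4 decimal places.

0.0971

P(Education=Bach) = 0.020 + 0.076 + 0.011 + 0.049 + 0.050 = 0.206.
P(Income=Q1 | Education=Bach) = 0.020/0.206 = 0.0971.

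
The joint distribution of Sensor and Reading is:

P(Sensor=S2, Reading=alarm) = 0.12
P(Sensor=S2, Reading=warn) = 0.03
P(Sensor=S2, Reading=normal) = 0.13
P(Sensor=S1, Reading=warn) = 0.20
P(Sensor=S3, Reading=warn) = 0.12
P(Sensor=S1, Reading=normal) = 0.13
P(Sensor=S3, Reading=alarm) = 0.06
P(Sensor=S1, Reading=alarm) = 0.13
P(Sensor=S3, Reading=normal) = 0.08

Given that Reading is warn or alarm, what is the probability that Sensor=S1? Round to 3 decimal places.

0.500

P(Reading=warn) = 0.20 + 0.03 + 0.12 = 0.35.
P(Reading=alarm) = 0.13 + 0.12 + 0.06 = 0.31.
P(Reading ∈ {warn, alarm}) = 0.35 + 0.31 = 0.66; P(Sensor=S1, Reading ∈ {warn, alarm}) = 0.20 + 0.13 = 0.33.
P(Sensor=S1 | Reading ∈ {warn, alarm}) = 0.33/0.66 = 0.500.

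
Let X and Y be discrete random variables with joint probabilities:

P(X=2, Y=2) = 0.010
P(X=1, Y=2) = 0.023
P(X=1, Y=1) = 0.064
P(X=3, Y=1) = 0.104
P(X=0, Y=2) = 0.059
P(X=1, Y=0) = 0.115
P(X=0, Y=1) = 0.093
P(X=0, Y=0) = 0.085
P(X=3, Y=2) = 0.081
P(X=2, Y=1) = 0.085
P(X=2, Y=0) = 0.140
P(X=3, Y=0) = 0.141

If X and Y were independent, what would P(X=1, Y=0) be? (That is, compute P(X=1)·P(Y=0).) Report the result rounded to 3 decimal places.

0.097

P(X=1) = 0.115 + 0.064 + 0.023 = 0.202.
P(Y=0) = 0.085 + 0.115 + 0.140 + 0.141 = 0.481.
Product: 0.202 × 0.481 = 0.097.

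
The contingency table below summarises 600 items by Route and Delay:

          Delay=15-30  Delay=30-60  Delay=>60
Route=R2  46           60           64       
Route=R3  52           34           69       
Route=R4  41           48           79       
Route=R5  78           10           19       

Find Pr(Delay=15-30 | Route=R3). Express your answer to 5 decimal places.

0.33548

Total with Route=R3: 52 + 34 + 69 = 155.
P(Delay=15-30 | Route=R3) = 52/155 = 0.33548.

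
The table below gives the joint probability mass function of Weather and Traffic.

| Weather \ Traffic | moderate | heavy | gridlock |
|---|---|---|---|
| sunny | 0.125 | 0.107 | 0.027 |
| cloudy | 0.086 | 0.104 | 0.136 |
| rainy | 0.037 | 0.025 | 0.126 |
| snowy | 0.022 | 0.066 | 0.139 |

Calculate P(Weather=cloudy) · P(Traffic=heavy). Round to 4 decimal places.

0.0985

P(Weather=cloudy) = 0.086 + 0.104 + 0.136 = 0.326.
P(Traffic=heavy) = 0.107 + 0.104 + 0.025 + 0.066 = 0.302.
Product: 0.326 × 0.302 = 0.0985.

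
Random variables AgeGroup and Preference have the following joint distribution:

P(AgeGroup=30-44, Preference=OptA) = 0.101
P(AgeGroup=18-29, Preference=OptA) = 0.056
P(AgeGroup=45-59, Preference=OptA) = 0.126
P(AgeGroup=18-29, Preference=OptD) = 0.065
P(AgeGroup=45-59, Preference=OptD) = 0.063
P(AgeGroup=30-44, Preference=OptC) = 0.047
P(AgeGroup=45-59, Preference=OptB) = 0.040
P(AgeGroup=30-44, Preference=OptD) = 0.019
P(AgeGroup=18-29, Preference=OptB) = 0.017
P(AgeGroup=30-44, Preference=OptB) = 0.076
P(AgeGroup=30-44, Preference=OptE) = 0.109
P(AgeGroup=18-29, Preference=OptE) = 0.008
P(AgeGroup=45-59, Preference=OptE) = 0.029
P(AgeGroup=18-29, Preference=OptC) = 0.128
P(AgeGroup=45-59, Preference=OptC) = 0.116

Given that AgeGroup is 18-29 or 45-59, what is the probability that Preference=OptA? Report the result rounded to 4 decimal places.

0.2809

P(AgeGroup=18-29) = 0.056 + 0.017 + 0.128 + 0.065 + 0.008 = 0.274.
P(AgeGroup=45-59) = 0.126 + 0.040 + 0.116 + 0.063 + 0.029 = 0.374.
P(AgeGroup ∈ {18-29, 45-59}) = 0.274 + 0.374 = 0.648; P(Preference=OptA, AgeGroup ∈ {18-29, 45-59}) = 0.056 + 0.126 = 0.182.
P(Preference=OptA | AgeGroup ∈ {18-29, 45-59}) = 0.182/0.648 = 0.2809.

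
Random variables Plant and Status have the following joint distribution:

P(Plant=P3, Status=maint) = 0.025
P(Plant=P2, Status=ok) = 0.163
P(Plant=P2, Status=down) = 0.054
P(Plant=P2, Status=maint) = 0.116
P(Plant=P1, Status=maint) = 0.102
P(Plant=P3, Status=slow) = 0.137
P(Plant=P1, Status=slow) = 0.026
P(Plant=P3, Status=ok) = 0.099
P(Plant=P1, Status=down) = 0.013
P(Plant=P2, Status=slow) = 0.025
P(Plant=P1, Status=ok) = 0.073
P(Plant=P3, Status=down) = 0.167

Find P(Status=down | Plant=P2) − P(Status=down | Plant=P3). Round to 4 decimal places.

P(Plant=P2) = 0.163 + 0.025 + 0.054 + 0.116 = 0.358; P(Status=down | Plant=P2) = 0.054/0.358 = 0.15084.
P(Plant=P3) = 0.099 + 0.137 + 0.167 + 0.025 = 0.428; P(Status=down | Plant=P3) = 0.167/0.428 = 0.39019.
Difference = -0.2393.

-0.2393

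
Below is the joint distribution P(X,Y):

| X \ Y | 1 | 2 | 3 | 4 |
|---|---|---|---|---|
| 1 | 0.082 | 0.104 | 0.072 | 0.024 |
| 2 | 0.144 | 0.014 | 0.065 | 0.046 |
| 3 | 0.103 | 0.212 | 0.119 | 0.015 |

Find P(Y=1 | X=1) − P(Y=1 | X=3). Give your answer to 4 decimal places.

P(X=1) = 0.082 + 0.104 + 0.072 + 0.024 = 0.282; P(Y=1 | X=1) = 0.082/0.282 = 0.29078.
P(X=3) = 0.103 + 0.212 + 0.119 + 0.015 = 0.449; P(Y=1 | X=3) = 0.103/0.449 = 0.22940.
Difference = 0.0614.

0.0614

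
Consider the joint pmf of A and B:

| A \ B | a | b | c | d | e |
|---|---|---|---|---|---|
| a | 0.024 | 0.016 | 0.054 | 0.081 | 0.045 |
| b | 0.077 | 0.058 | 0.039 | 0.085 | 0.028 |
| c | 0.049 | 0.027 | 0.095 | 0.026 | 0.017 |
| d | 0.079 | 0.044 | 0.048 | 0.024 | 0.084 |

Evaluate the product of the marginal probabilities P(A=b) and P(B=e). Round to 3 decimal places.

0.050

P(A=b) = 0.077 + 0.058 + 0.039 + 0.085 + 0.028 = 0.287.
P(B=e) = 0.045 + 0.028 + 0.017 + 0.084 = 0.174.
Product: 0.287 × 0.174 = 0.050.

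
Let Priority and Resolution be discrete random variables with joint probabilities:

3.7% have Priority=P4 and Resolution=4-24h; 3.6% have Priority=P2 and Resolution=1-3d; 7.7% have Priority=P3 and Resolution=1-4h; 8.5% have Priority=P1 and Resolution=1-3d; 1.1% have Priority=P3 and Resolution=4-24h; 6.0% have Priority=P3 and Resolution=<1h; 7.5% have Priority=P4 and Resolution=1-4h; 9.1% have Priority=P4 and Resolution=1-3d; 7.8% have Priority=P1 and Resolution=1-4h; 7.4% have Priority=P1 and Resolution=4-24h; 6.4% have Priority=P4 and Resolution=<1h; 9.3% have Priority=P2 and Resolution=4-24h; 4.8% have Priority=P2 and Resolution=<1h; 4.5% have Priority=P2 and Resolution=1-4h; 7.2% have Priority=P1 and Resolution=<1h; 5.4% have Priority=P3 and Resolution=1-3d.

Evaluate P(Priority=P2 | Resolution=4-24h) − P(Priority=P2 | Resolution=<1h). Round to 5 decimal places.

P(Resolution=4-24h) = 0.074 + 0.093 + 0.011 + 0.037 = 0.215; P(Priority=P2 | Resolution=4-24h) = 0.093/0.215 = 0.432558.
P(Resolution=<1h) = 0.072 + 0.048 + 0.060 + 0.064 = 0.244; P(Priority=P2 | Resolution=<1h) = 0.048/0.244 = 0.196721.
Difference = 0.23584.

0.23584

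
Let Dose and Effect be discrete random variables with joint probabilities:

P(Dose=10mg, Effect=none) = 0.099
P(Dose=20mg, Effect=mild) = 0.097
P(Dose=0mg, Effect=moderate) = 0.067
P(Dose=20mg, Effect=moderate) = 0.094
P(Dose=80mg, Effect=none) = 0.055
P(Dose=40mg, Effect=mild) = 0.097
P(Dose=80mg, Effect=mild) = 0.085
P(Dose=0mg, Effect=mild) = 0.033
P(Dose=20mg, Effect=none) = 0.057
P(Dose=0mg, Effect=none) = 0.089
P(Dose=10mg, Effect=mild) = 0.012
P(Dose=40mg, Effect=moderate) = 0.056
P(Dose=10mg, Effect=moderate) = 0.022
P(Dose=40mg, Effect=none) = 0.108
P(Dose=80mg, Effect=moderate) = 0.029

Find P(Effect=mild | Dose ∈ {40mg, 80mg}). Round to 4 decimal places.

0.4233

P(Dose=40mg) = 0.108 + 0.097 + 0.056 = 0.261.
P(Dose=80mg) = 0.055 + 0.085 + 0.029 = 0.169.
P(Dose ∈ {40mg, 80mg}) = 0.261 + 0.169 = 0.430; P(Effect=mild, Dose ∈ {40mg, 80mg}) = 0.097 + 0.085 = 0.182.
P(Effect=mild | Dose ∈ {40mg, 80mg}) = 0.182/0.430 = 0.4233.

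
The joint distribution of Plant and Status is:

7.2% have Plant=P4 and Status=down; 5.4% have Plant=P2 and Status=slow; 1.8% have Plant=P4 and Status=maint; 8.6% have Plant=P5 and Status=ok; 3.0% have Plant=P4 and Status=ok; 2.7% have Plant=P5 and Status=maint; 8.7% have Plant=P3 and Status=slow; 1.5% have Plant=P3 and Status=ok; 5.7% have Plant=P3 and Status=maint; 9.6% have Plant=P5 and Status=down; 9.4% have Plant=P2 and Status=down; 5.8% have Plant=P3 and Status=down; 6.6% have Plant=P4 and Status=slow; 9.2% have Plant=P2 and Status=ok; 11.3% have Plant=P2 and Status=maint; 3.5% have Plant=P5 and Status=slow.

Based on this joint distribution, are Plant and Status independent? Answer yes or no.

P(Plant=P2) = 0.353 and P(Status=maint) = 0.215, so their product is 0.07590, but P(Plant=P2, Status=maint) = 0.113. Since these differ, Plant and Status are not independent.

no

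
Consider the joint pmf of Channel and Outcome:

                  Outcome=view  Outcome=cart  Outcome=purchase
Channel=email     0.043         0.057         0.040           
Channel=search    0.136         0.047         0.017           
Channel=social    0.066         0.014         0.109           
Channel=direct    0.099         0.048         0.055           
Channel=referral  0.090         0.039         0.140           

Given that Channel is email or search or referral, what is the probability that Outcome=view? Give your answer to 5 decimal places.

0.44171

P(Channel=email) = 0.043 + 0.057 + 0.040 = 0.140.
P(Channel=search) = 0.136 + 0.047 + 0.017 = 0.200.
P(Channel=referral) = 0.090 + 0.039 + 0.140 = 0.269.
P(Channel ∈ {email, search, referral}) = 0.140 + 0.200 + 0.269 = 0.609; P(Outcome=view, Channel ∈ {email, search, referral}) = 0.043 + 0.136 + 0.090 = 0.269.
P(Outcome=view | Channel ∈ {email, search, referral}) = 0.269/0.609 = 0.44171.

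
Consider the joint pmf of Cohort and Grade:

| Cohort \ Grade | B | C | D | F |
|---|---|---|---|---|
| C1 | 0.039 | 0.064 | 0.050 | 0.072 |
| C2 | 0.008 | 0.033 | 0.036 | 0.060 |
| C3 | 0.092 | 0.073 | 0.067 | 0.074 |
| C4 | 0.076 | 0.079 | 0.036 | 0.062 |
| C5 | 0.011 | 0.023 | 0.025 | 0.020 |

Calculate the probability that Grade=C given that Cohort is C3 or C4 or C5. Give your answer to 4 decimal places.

P(Cohort=C3) = 0.092 + 0.073 + 0.067 + 0.074 = 0.306.
P(Cohort=C4) = 0.076 + 0.079 + 0.036 + 0.062 = 0.253.
P(Cohort=C5) = 0.011 + 0.023 + 0.025 + 0.020 = 0.079.
P(Cohort ∈ {C3, C4, C5}) = 0.306 + 0.253 + 0.079 = 0.638; P(Grade=C, Cohort ∈ {C3, C4, C5}) = 0.073 + 0.079 + 0.023 = 0.175.
P(Grade=C | Cohort ∈ {C3, C4, C5}) = 0.175/0.638 = 0.2743.

0.2743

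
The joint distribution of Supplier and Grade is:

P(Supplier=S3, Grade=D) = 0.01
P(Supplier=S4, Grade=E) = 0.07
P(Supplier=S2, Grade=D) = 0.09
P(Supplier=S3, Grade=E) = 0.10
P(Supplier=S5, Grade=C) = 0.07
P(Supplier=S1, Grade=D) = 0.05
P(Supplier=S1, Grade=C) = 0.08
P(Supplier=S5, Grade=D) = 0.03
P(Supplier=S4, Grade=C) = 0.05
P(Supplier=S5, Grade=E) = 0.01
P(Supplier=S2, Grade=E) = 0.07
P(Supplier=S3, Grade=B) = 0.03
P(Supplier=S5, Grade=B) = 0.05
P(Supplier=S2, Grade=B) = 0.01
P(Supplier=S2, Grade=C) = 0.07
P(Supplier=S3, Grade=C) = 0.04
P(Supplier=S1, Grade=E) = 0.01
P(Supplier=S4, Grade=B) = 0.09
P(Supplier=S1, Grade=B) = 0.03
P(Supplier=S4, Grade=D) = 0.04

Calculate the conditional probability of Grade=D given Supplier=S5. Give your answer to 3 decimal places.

P(Supplier=S5) = 0.05 + 0.07 + 0.03 + 0.01 = 0.16.
P(Grade=D | Supplier=S5) = 0.03/0.16 = 0.188.

0.188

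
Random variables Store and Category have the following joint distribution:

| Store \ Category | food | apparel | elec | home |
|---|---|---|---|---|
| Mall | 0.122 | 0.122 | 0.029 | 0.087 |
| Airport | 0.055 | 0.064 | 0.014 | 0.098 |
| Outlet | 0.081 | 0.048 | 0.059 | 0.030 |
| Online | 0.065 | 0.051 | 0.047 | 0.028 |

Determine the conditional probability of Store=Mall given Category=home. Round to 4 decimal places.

0.3580

P(Category=home) = 0.087 + 0.098 + 0.030 + 0.028 = 0.243.
P(Store=Mall | Category=home) = 0.087/0.243 = 0.3580.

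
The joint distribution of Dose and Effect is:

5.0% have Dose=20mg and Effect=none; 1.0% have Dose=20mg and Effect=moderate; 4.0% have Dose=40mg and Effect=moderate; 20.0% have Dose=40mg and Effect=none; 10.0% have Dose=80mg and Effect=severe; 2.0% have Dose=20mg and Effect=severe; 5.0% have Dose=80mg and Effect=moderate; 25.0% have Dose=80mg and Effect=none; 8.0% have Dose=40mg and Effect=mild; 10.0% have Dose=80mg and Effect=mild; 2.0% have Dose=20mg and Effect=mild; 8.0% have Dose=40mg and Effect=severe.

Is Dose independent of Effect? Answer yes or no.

Every cell satisfies P(Dose,Effect) = P(Dose)·P(Effect). For instance P(Dose=80mg) = 0.500, P(Effect=moderate) = 0.100, and 0.500×0.100 = 0.050 matches the joint entry. So Dose and Effect are independent.

yes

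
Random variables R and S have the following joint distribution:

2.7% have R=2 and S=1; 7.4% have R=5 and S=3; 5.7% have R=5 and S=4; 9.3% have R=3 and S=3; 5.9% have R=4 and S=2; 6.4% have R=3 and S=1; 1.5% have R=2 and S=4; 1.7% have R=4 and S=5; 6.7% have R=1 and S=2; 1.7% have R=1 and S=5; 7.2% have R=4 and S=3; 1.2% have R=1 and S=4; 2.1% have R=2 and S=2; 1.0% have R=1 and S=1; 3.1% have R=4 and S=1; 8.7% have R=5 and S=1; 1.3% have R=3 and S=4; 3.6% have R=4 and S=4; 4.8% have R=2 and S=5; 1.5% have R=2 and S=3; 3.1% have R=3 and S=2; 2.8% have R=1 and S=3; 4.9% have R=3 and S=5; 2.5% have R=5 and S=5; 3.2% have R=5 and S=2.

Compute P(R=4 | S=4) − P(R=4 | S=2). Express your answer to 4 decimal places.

-0.0103

P(S=4) = 0.012 + 0.015 + 0.013 + 0.036 + 0.057 = 0.133; P(R=4 | S=4) = 0.036/0.133 = 0.27068.
P(S=2) = 0.067 + 0.021 + 0.031 + 0.059 + 0.032 = 0.210; P(R=4 | S=2) = 0.059/0.210 = 0.28095.
Difference = -0.0103.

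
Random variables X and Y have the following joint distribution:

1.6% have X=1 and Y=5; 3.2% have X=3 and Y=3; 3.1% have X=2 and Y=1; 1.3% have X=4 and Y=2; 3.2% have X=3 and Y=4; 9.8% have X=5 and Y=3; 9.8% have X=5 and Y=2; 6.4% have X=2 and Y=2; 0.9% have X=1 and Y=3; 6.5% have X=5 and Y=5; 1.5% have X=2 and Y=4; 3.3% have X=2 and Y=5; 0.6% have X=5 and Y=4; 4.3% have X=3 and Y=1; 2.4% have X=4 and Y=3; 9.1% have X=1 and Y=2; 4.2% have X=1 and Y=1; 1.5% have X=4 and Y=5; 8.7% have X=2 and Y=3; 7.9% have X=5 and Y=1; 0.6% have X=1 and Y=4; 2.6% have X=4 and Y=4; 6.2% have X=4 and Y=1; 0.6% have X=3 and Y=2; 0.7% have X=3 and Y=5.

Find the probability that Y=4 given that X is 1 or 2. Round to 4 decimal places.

0.0533

P(X=1) = 0.042 + 0.091 + 0.009 + 0.006 + 0.016 = 0.164.
P(X=2) = 0.031 + 0.064 + 0.087 + 0.015 + 0.033 = 0.230.
P(X ∈ {1, 2}) = 0.164 + 0.230 = 0.394; P(Y=4, X ∈ {1, 2}) = 0.006 + 0.015 = 0.021.
P(Y=4 | X ∈ {1, 2}) = 0.021/0.394 = 0.0533.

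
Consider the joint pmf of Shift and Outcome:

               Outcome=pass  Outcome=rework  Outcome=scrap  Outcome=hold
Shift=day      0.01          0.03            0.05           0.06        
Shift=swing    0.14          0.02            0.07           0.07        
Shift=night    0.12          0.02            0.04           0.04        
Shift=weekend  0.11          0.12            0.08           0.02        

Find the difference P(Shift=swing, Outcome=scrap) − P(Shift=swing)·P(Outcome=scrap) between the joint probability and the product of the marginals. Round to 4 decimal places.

P(Shift=swing) = 0.14 + 0.02 + 0.07 + 0.07 = 0.30.
P(Outcome=scrap) = 0.05 + 0.07 + 0.04 + 0.08 = 0.24.
P(Shift=swing, Outcome=scrap) − P(Shift=swing)P(Outcome=scrap) = 0.07 − 0.30×0.24 = -0.0020.

-0.0020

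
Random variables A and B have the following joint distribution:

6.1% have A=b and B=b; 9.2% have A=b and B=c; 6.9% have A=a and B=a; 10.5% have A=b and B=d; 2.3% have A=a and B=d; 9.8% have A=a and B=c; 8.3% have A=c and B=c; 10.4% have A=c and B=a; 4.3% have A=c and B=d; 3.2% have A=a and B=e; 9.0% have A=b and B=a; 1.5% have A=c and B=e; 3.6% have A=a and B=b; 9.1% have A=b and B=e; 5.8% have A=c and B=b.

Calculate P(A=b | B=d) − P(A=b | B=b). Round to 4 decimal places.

P(B=d) = 0.023 + 0.105 + 0.043 = 0.171; P(A=b | B=d) = 0.105/0.171 = 0.61404.
P(B=b) = 0.036 + 0.061 + 0.058 = 0.155; P(A=b | B=b) = 0.061/0.155 = 0.39355.
Difference = 0.2205.

0.2205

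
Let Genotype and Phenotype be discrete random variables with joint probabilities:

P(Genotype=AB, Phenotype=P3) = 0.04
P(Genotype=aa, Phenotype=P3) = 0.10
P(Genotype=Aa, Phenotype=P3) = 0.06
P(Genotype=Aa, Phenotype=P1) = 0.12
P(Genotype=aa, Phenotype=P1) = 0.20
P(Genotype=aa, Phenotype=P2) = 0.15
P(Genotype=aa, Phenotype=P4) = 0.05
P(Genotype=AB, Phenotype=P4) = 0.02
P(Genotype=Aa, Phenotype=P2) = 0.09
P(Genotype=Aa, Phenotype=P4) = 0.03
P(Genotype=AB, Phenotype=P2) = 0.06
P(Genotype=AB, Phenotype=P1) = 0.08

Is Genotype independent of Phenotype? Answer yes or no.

Every cell satisfies P(Genotype,Phenotype) = P(Genotype)·P(Phenotype). For instance P(Genotype=AB) = 0.20, P(Phenotype=P4) = 0.10, and 0.20×0.10 = 0.02 matches the joint entry. So Genotype and Phenotype are independent.

yes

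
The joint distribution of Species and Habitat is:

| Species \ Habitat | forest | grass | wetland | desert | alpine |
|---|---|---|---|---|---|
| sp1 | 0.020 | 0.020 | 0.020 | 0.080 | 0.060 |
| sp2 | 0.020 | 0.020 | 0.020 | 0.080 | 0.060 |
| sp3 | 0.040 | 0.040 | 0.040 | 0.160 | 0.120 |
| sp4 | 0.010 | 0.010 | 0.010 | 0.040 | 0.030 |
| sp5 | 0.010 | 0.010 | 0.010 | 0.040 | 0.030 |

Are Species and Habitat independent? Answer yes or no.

yes

Every cell satisfies P(Species,Habitat) = P(Species)·P(Habitat). For instance P(Species=sp2) = 0.200, P(Habitat=forest) = 0.100, and 0.200×0.100 = 0.020 matches the joint entry. So Species and Habitat are independent.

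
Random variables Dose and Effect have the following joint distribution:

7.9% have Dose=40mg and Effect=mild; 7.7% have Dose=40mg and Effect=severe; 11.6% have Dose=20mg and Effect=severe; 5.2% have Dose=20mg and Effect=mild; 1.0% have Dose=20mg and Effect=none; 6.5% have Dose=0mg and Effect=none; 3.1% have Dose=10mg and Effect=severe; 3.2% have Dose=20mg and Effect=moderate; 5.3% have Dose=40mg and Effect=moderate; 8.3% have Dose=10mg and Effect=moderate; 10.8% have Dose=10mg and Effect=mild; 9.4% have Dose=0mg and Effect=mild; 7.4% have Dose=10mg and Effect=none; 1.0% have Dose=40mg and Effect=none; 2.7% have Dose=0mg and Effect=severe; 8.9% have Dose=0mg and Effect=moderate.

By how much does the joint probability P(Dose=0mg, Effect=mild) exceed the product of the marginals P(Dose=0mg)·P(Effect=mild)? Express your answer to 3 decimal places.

P(Dose=0mg) = 0.065 + 0.094 + 0.089 + 0.027 = 0.275.
P(Effect=mild) = 0.094 + 0.108 + 0.052 + 0.079 = 0.333.
P(Dose=0mg, Effect=mild) − P(Dose=0mg)P(Effect=mild) = 0.094 − 0.275×0.333 = 0.002.

0.002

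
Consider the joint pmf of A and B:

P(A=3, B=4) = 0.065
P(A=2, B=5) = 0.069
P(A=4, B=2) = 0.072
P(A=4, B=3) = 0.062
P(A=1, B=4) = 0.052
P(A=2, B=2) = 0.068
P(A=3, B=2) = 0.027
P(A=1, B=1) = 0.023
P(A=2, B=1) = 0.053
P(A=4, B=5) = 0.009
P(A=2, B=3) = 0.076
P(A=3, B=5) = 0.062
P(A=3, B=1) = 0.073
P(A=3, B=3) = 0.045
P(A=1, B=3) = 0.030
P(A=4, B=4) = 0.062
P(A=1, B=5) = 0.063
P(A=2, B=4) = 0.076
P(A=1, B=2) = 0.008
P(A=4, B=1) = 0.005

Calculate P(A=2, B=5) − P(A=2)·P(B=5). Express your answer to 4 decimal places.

P(A=2) = 0.053 + 0.068 + 0.076 + 0.076 + 0.069 = 0.342.
P(B=5) = 0.063 + 0.069 + 0.062 + 0.009 = 0.203.
P(A=2, B=5) − P(A=2)P(B=5) = 0.069 − 0.342×0.203 = -0.0004.

-0.0004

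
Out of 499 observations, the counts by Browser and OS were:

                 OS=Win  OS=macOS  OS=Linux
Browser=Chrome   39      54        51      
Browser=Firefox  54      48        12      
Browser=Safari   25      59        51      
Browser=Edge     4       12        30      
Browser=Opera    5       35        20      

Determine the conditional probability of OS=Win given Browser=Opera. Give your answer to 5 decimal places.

0.08333

Total with Browser=Opera: 5 + 35 + 20 = 60.
P(OS=Win | Browser=Opera) = 5/60 = 0.08333.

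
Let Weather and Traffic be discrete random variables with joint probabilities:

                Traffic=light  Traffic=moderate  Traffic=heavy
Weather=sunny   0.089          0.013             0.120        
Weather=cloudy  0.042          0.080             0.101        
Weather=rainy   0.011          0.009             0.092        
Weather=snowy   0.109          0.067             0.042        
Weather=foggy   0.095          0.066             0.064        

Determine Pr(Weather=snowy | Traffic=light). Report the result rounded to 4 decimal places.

P(Traffic=light) = 0.089 + 0.042 + 0.011 + 0.109 + 0.095 = 0.346.
P(Weather=snowy | Traffic=light) = 0.109/0.346 = 0.3150.

0.3150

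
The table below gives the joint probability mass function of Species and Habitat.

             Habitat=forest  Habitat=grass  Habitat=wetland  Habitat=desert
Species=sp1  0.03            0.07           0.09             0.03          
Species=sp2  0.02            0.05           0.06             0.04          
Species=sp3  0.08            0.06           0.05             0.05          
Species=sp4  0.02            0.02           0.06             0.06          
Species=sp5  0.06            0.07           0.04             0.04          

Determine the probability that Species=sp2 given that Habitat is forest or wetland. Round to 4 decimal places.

0.1569

P(Habitat=forest) = 0.03 + 0.02 + 0.08 + 0.02 + 0.06 = 0.21.
P(Habitat=wetland) = 0.09 + 0.06 + 0.05 + 0.06 + 0.04 = 0.30.
P(Habitat ∈ {forest, wetland}) = 0.21 + 0.30 = 0.51; P(Species=sp2, Habitat ∈ {forest, wetland}) = 0.02 + 0.06 = 0.08.
P(Species=sp2 | Habitat ∈ {forest, wetland}) = 0.08/0.51 = 0.1569.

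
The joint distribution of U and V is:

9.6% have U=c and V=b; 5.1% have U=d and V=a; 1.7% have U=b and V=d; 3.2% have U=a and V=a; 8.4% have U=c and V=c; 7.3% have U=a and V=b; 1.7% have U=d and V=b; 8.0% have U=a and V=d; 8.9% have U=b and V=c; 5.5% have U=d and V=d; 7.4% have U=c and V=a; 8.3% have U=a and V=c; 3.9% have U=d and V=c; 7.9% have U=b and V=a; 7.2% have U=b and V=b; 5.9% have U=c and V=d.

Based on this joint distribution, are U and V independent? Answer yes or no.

P(U=b) = 0.257 and P(V=d) = 0.211, so their product is 0.05423, but P(U=b, V=d) = 0.017. Since these differ, U and V are not independent.

no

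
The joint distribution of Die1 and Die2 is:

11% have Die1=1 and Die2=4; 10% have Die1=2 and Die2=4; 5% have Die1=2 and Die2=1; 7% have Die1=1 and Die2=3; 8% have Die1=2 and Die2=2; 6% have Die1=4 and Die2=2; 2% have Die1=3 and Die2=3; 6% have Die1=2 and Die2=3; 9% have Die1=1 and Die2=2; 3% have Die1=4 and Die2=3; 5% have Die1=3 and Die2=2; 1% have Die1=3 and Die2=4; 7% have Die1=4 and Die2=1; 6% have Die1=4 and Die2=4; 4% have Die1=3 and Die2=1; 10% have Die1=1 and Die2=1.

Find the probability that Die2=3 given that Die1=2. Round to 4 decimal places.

P(Die1=2) = 0.05 + 0.08 + 0.06 + 0.10 = 0.29.
P(Die2=3 | Die1=2) = 0.06/0.29 = 0.2069.

0.2069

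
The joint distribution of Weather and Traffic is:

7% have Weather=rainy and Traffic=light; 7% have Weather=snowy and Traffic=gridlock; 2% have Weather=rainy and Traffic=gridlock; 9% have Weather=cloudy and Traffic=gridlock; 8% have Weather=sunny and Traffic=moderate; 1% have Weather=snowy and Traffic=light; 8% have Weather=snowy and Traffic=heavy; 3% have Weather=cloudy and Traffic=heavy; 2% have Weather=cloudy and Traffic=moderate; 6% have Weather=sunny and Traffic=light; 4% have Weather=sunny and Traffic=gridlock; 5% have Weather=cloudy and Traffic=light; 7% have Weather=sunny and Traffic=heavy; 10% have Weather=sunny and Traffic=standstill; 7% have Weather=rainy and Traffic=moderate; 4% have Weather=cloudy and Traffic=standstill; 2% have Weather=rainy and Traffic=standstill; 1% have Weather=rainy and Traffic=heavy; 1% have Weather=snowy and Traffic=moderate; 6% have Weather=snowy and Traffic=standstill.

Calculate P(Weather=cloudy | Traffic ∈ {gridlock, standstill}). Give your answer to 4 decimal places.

0.2955

P(Traffic=gridlock) = 0.04 + 0.09 + 0.02 + 0.07 = 0.22.
P(Traffic=standstill) = 0.10 + 0.04 + 0.02 + 0.06 = 0.22.
P(Traffic ∈ {gridlock, standstill}) = 0.22 + 0.22 = 0.44; P(Weather=cloudy, Traffic ∈ {gridlock, standstill}) = 0.09 + 0.04 = 0.13.
P(Weather=cloudy | Traffic ∈ {gridlock, standstill}) = 0.13/0.44 = 0.2955.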